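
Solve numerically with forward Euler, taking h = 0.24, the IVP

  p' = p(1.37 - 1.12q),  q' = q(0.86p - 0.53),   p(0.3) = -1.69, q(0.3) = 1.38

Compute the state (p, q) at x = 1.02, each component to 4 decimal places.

-2.2479, 0.1923

Euler on (p,q): p_{n+1} = p_n + h·p', q_{n+1} = q_n + h·q'.
0.300000: (-1.690000, 1.380000); f=(0.296764, -2.737092) → (-1.618777, 0.723098)
0.540000: (-1.618777, 0.723098); f=(-0.906726, -1.389901) → (-1.836391, 0.389522)
0.780000: (-1.836391, 0.389522); f=(-1.714704, -0.821616) → (-2.247920, 0.192334)
(p(1.02), q(1.02)) ≈ (-2.2479, 0.1923)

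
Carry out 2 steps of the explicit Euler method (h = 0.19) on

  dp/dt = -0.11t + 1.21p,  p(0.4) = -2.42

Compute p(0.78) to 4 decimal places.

-3.6832

Euler: p_{n+1} = p_n + h·f(t_n, p_n).
t=0.400000, p=-2.420000: f=-2.972200 → p ← -2.420000 + 0.19·(-2.972200) = -2.984718
t=0.590000, p=-2.984718: f=-3.676409 → p ← -2.984718 + 0.19·(-3.676409) = -3.683236
p(0.78) ≈ -3.6832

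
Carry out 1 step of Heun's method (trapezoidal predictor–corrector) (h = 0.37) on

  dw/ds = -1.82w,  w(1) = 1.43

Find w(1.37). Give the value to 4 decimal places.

0.7913

Heun: k1 = f(s_n, w_n); k2 = f(s_n + h, w_n + h·k1); w_{n+1} = w_n + (h/2)·(k1 + k2).
s=1.000000, w=1.430000:
  k1 = f(1.000000, 1.430000) = -2.602600
  k2 = f(1.370000, 0.467038) = -0.850009
  w ← 1.430000 + (0.37/2)·(-2.602600 + (-0.850009)) = 0.791267
w(1.37) ≈ 0.7913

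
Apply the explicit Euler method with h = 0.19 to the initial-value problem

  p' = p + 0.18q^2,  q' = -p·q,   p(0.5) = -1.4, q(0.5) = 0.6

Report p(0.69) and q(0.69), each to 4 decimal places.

Euler on (p,q): p_{n+1} = p_n + h·p', q_{n+1} = q_n + h·q'.
0.500000: (-1.400000, 0.600000); f=(-1.335200, 0.840000) → (-1.653688, 0.759600)
(p(0.69), q(0.69)) ≈ (-1.6537, 0.7596)

-1.6537, 0.7596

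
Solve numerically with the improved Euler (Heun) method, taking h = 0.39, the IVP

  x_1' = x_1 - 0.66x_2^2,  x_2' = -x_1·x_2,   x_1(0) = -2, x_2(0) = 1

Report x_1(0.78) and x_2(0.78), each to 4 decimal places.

-10.5549, 11.3908

Heun on (x_1,x_2): k1 = f(t_n, state_n); k2 = f(t_n + h, state_n + h·k1); state_{n+1} = state_n + (h/2)·(k1 + k2).
0.000000: (-2.000000, 1.000000)
  k1 = (-2.660000, 2.000000)
  predictor → (-3.037400, 1.780000)
  k2 = (-5.128544, 5.406572)
  → (-3.518766, 2.444282)
0.390000: (-3.518766, 2.444282)
  k1 = (-7.461944, 8.600855)
  predictor → (-6.428924, 5.798615)
  k2 = (-28.620722, 37.278857)
  → (-10.554886, 11.390825)
(x_1(0.78), x_2(0.78)) ≈ (-10.5549, 11.3908)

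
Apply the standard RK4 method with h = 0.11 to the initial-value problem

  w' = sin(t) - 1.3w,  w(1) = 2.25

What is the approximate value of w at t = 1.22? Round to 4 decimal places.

RK4: k1 = f(t_n, w_n); k2 = f(t_n + h/2, w_n + (h/2)·k1); k3 = f(t_n + h/2, w_n + (h/2)·k2); k4 = f(t_n + h, w_n + h·k3); w_{n+1} = w_n + (h/6)·(k1 + 2k2 + 2k3 + k4).
t=1.000000, w=2.250000:
  k1 = f(1.000000, 2.250000) = -2.083529
  k2 = f(1.055000, 2.135406) = -1.906127
  k3 = f(1.055000, 2.145163) = -1.918812
  k4 = f(1.110000, 2.038931) = -1.754911
  w ← 2.250000 + (0.11/6)·(k1 + 2k2 + 2k3 + k4) = 2.039381
t=1.110000, w=2.039381:
  k1 = f(1.110000, 2.039381) = -1.755496
  k2 = f(1.165000, 1.942829) = -1.606889
  k3 = f(1.165000, 1.951002) = -1.617514
  k4 = f(1.220000, 1.861454) = -1.480791
  w ← 2.039381 + (0.11/6)·(k1 + 2k2 + 2k3 + k4) = 1.861821
w(1.22) ≈ 1.8618

1.8618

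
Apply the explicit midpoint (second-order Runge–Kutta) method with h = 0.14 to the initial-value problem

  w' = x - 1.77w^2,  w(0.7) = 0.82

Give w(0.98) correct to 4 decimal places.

Midpoint: k1 = f(x_n, w_n); k2 = f(x_n + h/2, w_n + (h/2)·k1); w_{n+1} = w_n + h·k2.
x=0.700000, w=0.820000:
  k1 = f(0.700000, 0.820000) = -0.490148
  k2 = f(0.770000, 0.785690) = -0.322636
  w ← 0.820000 + 0.14·(-0.322636) = 0.774831
x=0.840000, w=0.774831:
  k1 = f(0.840000, 0.774831) = -0.222643
  k2 = f(0.910000, 0.759246) = -0.110325
  w ← 0.774831 + 0.14·(-0.110325) = 0.759386
w(0.98) ≈ 0.7594

0.7594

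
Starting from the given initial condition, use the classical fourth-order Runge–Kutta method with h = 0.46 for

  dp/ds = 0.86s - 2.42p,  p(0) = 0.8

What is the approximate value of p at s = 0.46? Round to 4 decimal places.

0.3390

RK4: k1 = f(s_n, p_n); k2 = f(s_n + h/2, p_n + (h/2)·k1); k3 = f(s_n + h/2, p_n + (h/2)·k2); k4 = f(s_n + h, p_n + h·k3); p_{n+1} = p_n + (h/6)·(k1 + 2k2 + 2k3 + k4).
s=0.000000, p=0.800000:
  k1 = f(0.000000, 0.800000) = -1.936000
  k2 = f(0.230000, 0.354720) = -0.660622
  k3 = f(0.230000, 0.648057) = -1.370498
  k4 = f(0.460000, 0.169571) = -0.014762
  p ← 0.800000 + (0.46/6)·(k1 + 2k2 + 2k3 + k4) = 0.339003
p(0.46) ≈ 0.3390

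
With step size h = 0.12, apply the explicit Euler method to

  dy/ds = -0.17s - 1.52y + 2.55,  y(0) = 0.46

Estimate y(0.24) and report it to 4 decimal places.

0.8612

Euler: y_{n+1} = y_n + h·f(s_n, y_n).
s=0.000000, y=0.460000: f=1.850800 → y ← 0.460000 + 0.12·1.850800 = 0.682096
s=0.120000, y=0.682096: f=1.492814 → y ← 0.682096 + 0.12·1.492814 = 0.861234
y(0.24) ≈ 0.8612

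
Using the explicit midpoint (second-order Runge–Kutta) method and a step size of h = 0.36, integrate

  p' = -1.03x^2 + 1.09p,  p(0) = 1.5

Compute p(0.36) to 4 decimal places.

Midpoint: k1 = f(x_n, p_n); k2 = f(x_n + h/2, p_n + (h/2)·k1); p_{n+1} = p_n + h·k2.
x=0.000000, p=1.500000:
  k1 = f(0.000000, 1.500000) = 1.635000
  k2 = f(0.180000, 1.794300) = 1.922415
  p ← 1.500000 + 0.36·1.922415 = 2.192069
p(0.36) ≈ 2.1921

2.1921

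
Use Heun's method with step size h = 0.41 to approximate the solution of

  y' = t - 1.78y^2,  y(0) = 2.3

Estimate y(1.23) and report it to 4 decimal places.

Heun: k1 = f(t_n, y_n); k2 = f(t_n + h, y_n + h·k1); y_{n+1} = y_n + (h/2)·(k1 + k2).
t=0.000000, y=2.300000:
  k1 = f(0.000000, 2.300000) = -9.416200
  k2 = f(0.410000, -1.560642) = -3.925374
  y ← 2.300000 + (0.41/2)·(-9.416200 + (-3.925374)) = -0.435023
t=0.410000, y=-0.435023:
  k1 = f(0.410000, -0.435023) = 0.073144
  k2 = f(0.820000, -0.405034) = 0.527987
  y ← -0.435023 + (0.41/2)·(0.073144 + 0.527987) = -0.311791
t=0.820000, y=-0.311791:
  k1 = f(0.820000, -0.311791) = 0.646960
  k2 = f(1.230000, -0.046537) = 1.226145
  y ← -0.311791 + (0.41/2)·(0.646960 + 1.226145) = 0.072196
y(1.23) ≈ 0.0722

0.0722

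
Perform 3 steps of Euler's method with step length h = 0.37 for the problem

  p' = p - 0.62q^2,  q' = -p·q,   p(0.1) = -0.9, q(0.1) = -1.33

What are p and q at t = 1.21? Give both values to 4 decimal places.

-5.9242, -5.9734

Euler on (p,q): p_{n+1} = p_n + h·p', q_{n+1} = q_n + h·q'.
0.100000: (-0.900000, -1.330000); f=(-1.996718, -1.197000) → (-1.638786, -1.772890)
0.470000: (-1.638786, -1.772890); f=(-3.587532, -2.905387) → (-2.966172, -2.847883)
0.840000: (-2.966172, -2.847883); f=(-7.994644, -8.447312) → (-5.924191, -5.973389)
(p(1.21), q(1.21)) ≈ (-5.9242, -5.9734)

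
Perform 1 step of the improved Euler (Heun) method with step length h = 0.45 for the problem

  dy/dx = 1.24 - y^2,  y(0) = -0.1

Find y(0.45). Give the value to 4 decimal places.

0.4095

Heun: k1 = f(x_n, y_n); k2 = f(x_n + h, y_n + h·k1); y_{n+1} = y_n + (h/2)·(k1 + k2).
x=0.000000, y=-0.100000:
  k1 = f(0.000000, -0.100000) = 1.230000
  k2 = f(0.450000, 0.453500) = 1.034338
  y ← -0.100000 + (0.45/2)·(1.230000 + 1.034338) = 0.409476
y(0.45) ≈ 0.4095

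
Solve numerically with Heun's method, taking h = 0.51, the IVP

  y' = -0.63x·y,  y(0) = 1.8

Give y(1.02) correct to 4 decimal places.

Heun: k1 = f(x_n, y_n); k2 = f(x_n + h, y_n + h·k1); y_{n+1} = y_n + (h/2)·(k1 + k2).
x=0.000000, y=1.800000:
  k1 = f(0.000000, 1.800000) = 0.000000
  k2 = f(0.510000, 1.800000) = -0.578340
  y ← 1.800000 + (0.51/2)·(0.000000 + (-0.578340)) = 1.652523
x=0.510000, y=1.652523:
  k1 = f(0.510000, 1.652523) = -0.530956
  k2 = f(1.020000, 1.381736) = -0.887903
  y ← 1.652523 + (0.51/2)·(-0.530956 + (-0.887903)) = 1.290714
y(1.02) ≈ 1.2907

1.2907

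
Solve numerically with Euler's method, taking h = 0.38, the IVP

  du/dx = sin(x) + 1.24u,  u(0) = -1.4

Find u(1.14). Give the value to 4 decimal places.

-3.9889

Euler: u_{n+1} = u_n + h·f(x_n, u_n).
x=0.000000, u=-1.400000: f=-1.736000 → u ← -1.400000 + 0.38·(-1.736000) = -2.059680
x=0.380000, u=-2.059680: f=-2.183083 → u ← -2.059680 + 0.38·(-2.183083) = -2.889251
x=0.760000, u=-2.889251: f=-2.893750 → u ← -2.889251 + 0.38·(-2.893750) = -3.988877
u(1.14) ≈ -3.9889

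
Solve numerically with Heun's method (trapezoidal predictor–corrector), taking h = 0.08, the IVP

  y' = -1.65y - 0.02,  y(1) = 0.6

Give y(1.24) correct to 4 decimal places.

Heun: k1 = f(t_n, y_n); k2 = f(t_n + h, y_n + h·k1); y_{n+1} = y_n + (h/2)·(k1 + k2).
t=1.000000, y=0.600000:
  k1 = f(1.000000, 0.600000) = -1.010000
  k2 = f(1.080000, 0.519200) = -0.876680
  y ← 0.600000 + (0.08/2)·(-1.010000 + (-0.876680)) = 0.524533
t=1.080000, y=0.524533:
  k1 = f(1.080000, 0.524533) = -0.885479
  k2 = f(1.160000, 0.453694) = -0.768596
  y ← 0.524533 + (0.08/2)·(-0.885479 + (-0.768596)) = 0.458370
t=1.160000, y=0.458370:
  k1 = f(1.160000, 0.458370) = -0.776310
  k2 = f(1.240000, 0.396265) = -0.673837
  y ← 0.458370 + (0.08/2)·(-0.776310 + (-0.673837)) = 0.400364
y(1.24) ≈ 0.4004

0.4004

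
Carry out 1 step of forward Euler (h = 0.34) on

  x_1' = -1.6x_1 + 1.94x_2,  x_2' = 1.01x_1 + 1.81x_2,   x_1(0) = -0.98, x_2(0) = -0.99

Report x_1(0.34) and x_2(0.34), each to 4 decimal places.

Euler on (x_1,x_2): x_1_{n+1} = x_1_n + h·x_1', x_2_{n+1} = x_2_n + h·x_2'.
0.000000: (-0.980000, -0.990000); f=(-0.352600, -2.781700) → (-1.099884, -1.935778)
(x_1(0.34), x_2(0.34)) ≈ (-1.0999, -1.9358)

-1.0999, -1.9358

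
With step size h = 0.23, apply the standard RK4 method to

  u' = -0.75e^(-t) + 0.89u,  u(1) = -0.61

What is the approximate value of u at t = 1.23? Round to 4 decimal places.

RK4: k1 = f(t_n, u_n); k2 = f(t_n + h/2, u_n + (h/2)·k1); k3 = f(t_n + h/2, u_n + (h/2)·k2); k4 = f(t_n + h, u_n + h·k3); u_{n+1} = u_n + (h/6)·(k1 + 2k2 + 2k3 + k4).
t=1.000000, u=-0.610000:
  k1 = f(1.000000, -0.610000) = -0.818810
  k2 = f(1.115000, -0.704163) = -0.872642
  k3 = f(1.115000, -0.710354) = -0.878151
  k4 = f(1.230000, -0.811975) = -0.941877
  u ← -0.610000 + (0.23/6)·(k1 + 2k2 + 2k3 + k4) = -0.811720
u(1.23) ≈ -0.8117

-0.8117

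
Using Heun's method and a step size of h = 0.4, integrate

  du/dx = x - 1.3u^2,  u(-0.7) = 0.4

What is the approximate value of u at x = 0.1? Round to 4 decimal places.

0.1114

Heun: k1 = f(x_n, u_n); k2 = f(x_n + h, u_n + h·k1); u_{n+1} = u_n + (h/2)·(k1 + k2).
x=-0.700000, u=0.400000:
  k1 = f(-0.700000, 0.400000) = -0.908000
  k2 = f(-0.300000, 0.036800) = -0.301761
  u ← 0.400000 + (0.4/2)·(-0.908000 + (-0.301761)) = 0.158048
x=-0.300000, u=0.158048:
  k1 = f(-0.300000, 0.158048) = -0.332473
  k2 = f(0.100000, 0.025059) = 0.099184
  u ← 0.158048 + (0.4/2)·(-0.332473 + 0.099184) = 0.111390
u(0.1) ≈ 0.1114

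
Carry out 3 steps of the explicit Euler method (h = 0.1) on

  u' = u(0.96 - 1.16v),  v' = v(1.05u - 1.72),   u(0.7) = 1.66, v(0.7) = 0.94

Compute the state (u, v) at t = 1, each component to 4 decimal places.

Euler on (u,v): u_{n+1} = u_n + h·u', v_{n+1} = v_n + h·v'.
0.700000: (1.660000, 0.940000); f=(-0.216464, 0.021620) → (1.638354, 0.942162)
0.800000: (1.638354, 0.942162); f=(-0.217750, 0.000256) → (1.616579, 0.942188)
0.900000: (1.616579, 0.942188); f=(-0.214904, -0.021286) → (1.595088, 0.940059)
(u(1), v(1)) ≈ (1.5951, 0.9401)

1.5951, 0.9401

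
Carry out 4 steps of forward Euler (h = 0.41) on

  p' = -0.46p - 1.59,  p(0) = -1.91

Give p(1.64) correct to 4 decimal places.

-2.7862

Euler: p_{n+1} = p_n + h·f(s_n, p_n).
s=0.000000, p=-1.910000: f=-0.711400 → p ← -1.910000 + 0.41·(-0.711400) = -2.201674
s=0.410000, p=-2.201674: f=-0.577230 → p ← -2.201674 + 0.41·(-0.577230) = -2.438338
s=0.820000, p=-2.438338: f=-0.468364 → p ← -2.438338 + 0.41·(-0.468364) = -2.630368
s=1.230000, p=-2.630368: f=-0.380031 → p ← -2.630368 + 0.41·(-0.380031) = -2.786180
p(1.64) ≈ -2.7862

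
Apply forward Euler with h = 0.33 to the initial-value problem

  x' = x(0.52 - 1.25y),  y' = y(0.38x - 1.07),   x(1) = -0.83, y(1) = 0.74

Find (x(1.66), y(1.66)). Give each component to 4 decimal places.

-0.7233, 0.2236

Euler on (x,y): x_{n+1} = x_n + h·x', y_{n+1} = y_n + h·y'.
1.000000: (-0.830000, 0.740000); f=(0.336150, -1.025196) → (-0.719070, 0.401685)
1.330000: (-0.719070, 0.401685); f=(-0.012867, -0.539563) → (-0.723316, 0.223630)
(x(1.66), y(1.66)) ≈ (-0.7233, 0.2236)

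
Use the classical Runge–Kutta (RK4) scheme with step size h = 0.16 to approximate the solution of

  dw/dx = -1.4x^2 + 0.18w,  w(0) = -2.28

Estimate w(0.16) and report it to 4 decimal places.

RK4: k1 = f(x_n, w_n); k2 = f(x_n + h/2, w_n + (h/2)·k1); k3 = f(x_n + h/2, w_n + (h/2)·k2); k4 = f(x_n + h, w_n + h·k3); w_{n+1} = w_n + (h/6)·(k1 + 2k2 + 2k3 + k4).
x=0.000000, w=-2.280000:
  k1 = f(0.000000, -2.280000) = -0.410400
  k2 = f(0.080000, -2.312832) = -0.425270
  k3 = f(0.080000, -2.314022) = -0.425484
  k4 = f(0.160000, -2.348077) = -0.458494
  w ← -2.280000 + (0.16/6)·(k1 + 2k2 + 2k3 + k4) = -2.348544
w(0.16) ≈ -2.3485

-2.3485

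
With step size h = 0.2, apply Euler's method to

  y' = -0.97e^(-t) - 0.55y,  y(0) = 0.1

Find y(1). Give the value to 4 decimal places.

Euler: y_{n+1} = y_n + h·f(t_n, y_n).
t=0.000000, y=0.100000: f=-1.025000 → y ← 0.100000 + 0.2·(-1.025000) = -0.105000
t=0.200000, y=-0.105000: f=-0.736419 → y ← -0.105000 + 0.2·(-0.736419) = -0.252284
t=0.400000, y=-0.252284: f=-0.511454 → y ← -0.252284 + 0.2·(-0.511454) = -0.354575
t=0.600000, y=-0.354575: f=-0.337331 → y ← -0.354575 + 0.2·(-0.337331) = -0.422041
t=0.800000, y=-0.422041: f=-0.203727 → y ← -0.422041 + 0.2·(-0.203727) = -0.462786
y(1) ≈ -0.4628

-0.4628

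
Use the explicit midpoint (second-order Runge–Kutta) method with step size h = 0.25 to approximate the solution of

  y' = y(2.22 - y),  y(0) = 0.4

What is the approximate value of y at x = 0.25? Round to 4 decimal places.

0.6122

Midpoint: k1 = f(x_n, y_n); k2 = f(x_n + h/2, y_n + (h/2)·k1); y_{n+1} = y_n + h·k2.
x=0.000000, y=0.400000:
  k1 = f(0.000000, 0.400000) = 0.728000
  k2 = f(0.125000, 0.491000) = 0.848939
  y ← 0.400000 + 0.25·0.848939 = 0.612235
y(0.25) ≈ 0.6122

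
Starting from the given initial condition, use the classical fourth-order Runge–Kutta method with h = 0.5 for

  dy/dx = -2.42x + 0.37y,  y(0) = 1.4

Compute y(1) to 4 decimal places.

RK4: k1 = f(x_n, y_n); k2 = f(x_n + h/2, y_n + (h/2)·k1); k3 = f(x_n + h/2, y_n + (h/2)·k2); k4 = f(x_n + h, y_n + h·k3); y_{n+1} = y_n + (h/6)·(k1 + 2k2 + 2k3 + k4).
x=0.000000, y=1.400000:
  k1 = f(0.000000, 1.400000) = 0.518000
  k2 = f(0.250000, 1.529500) = -0.039085
  k3 = f(0.250000, 1.390229) = -0.090615
  k4 = f(0.500000, 1.354692) = -0.708764
  y ← 1.400000 + (0.5/6)·(k1 + 2k2 + 2k3 + k4) = 1.362486
x=0.500000, y=1.362486:
  k1 = f(0.500000, 1.362486) = -0.705880
  k2 = f(0.750000, 1.186016) = -1.376174
  k3 = f(0.750000, 1.018443) = -1.438176
  k4 = f(1.000000, 0.643398) = -2.181943
  y ← 1.362486 + (0.5/6)·(k1 + 2k2 + 2k3 + k4) = 0.652776
y(1) ≈ 0.6528

0.6528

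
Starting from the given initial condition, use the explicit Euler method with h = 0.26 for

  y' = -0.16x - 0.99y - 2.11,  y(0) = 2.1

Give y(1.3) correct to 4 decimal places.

-1.2595

Euler: y_{n+1} = y_n + h·f(x_n, y_n).
x=0.000000, y=2.100000: f=-4.189000 → y ← 2.100000 + 0.26·(-4.189000) = 1.010860
x=0.260000, y=1.010860: f=-3.152351 → y ← 1.010860 + 0.26·(-3.152351) = 0.191249
x=0.520000, y=0.191249: f=-2.382536 → y ← 0.191249 + 0.26·(-2.382536) = -0.428211
x=0.780000, y=-0.428211: f=-1.810871 → y ← -0.428211 + 0.26·(-1.810871) = -0.899037
x=1.040000, y=-0.899037: f=-1.386353 → y ← -0.899037 + 0.26·(-1.386353) = -1.259489
y(1.3) ≈ -1.2595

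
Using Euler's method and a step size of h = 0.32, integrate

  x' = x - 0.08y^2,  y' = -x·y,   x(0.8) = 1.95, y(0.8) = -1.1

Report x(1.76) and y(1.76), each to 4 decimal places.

Euler on (x,y): x_{n+1} = x_n + h·x', y_{n+1} = y_n + h·y'.
0.800000: (1.950000, -1.100000); f=(1.853200, 2.145000) → (2.543024, -0.413600)
1.120000: (2.543024, -0.413600); f=(2.529339, 1.051795) → (3.352412, -0.077026)
1.440000: (3.352412, -0.077026); f=(3.351938, 0.258222) → (4.425033, 0.005605)
(x(1.76), y(1.76)) ≈ (4.4250, 0.0056)

4.4250, 0.0056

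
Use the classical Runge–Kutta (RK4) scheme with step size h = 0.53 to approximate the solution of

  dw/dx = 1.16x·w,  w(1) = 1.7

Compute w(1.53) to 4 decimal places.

RK4: k1 = f(x_n, w_n); k2 = f(x_n + h/2, w_n + (h/2)·k1); k3 = f(x_n + h/2, w_n + (h/2)·k2); k4 = f(x_n + h, w_n + h·k3); w_{n+1} = w_n + (h/6)·(k1 + 2k2 + 2k3 + k4).
x=1.000000, w=1.700000:
  k1 = f(1.000000, 1.700000) = 1.972000
  k2 = f(1.265000, 2.222580) = 3.261414
  k3 = f(1.265000, 2.564275) = 3.762817
  k4 = f(1.530000, 3.694293) = 6.556631
  w ← 1.700000 + (0.53/6)·(k1 + 2k2 + 2k3 + k4) = 3.694310
w(1.53) ≈ 3.6943

3.6943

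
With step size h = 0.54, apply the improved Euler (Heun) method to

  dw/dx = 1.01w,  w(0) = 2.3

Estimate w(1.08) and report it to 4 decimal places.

Heun: k1 = f(x_n, w_n); k2 = f(x_n + h, w_n + h·k1); w_{n+1} = w_n + (h/2)·(k1 + k2).
x=0.000000, w=2.300000:
  k1 = f(0.000000, 2.300000) = 2.323000
  k2 = f(0.540000, 3.554420) = 3.589964
  w ← 2.300000 + (0.54/2)·(2.323000 + 3.589964) = 3.896500
x=0.540000, w=3.896500:
  k1 = f(0.540000, 3.896500) = 3.935465
  k2 = f(1.080000, 6.021652) = 6.081868
  w ← 3.896500 + (0.54/2)·(3.935465 + 6.081868) = 6.601180
w(1.08) ≈ 6.6012

6.6012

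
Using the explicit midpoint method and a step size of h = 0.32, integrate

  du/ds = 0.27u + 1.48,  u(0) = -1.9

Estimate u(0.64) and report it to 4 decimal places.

-1.2253

Midpoint: k1 = f(s_n, u_n); k2 = f(s_n + h/2, u_n + (h/2)·k1); u_{n+1} = u_n + h·k2.
s=0.000000, u=-1.900000:
  k1 = f(0.000000, -1.900000) = 0.967000
  k2 = f(0.160000, -1.745280) = 1.008774
  u ← -1.900000 + 0.32·1.008774 = -1.577192
s=0.320000, u=-1.577192:
  k1 = f(0.320000, -1.577192) = 1.054158
  k2 = f(0.480000, -1.408527) = 1.099698
  u ← -1.577192 + 0.32·1.099698 = -1.225289
u(0.64) ≈ -1.2253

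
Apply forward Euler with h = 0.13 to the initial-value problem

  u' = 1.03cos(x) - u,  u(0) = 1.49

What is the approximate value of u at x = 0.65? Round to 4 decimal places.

Euler: u_{n+1} = u_n + h·f(x_n, u_n).
x=0.000000, u=1.490000: f=-0.460000 → u ← 1.490000 + 0.13·(-0.460000) = 1.430200
x=0.130000, u=1.430200: f=-0.408891 → u ← 1.430200 + 0.13·(-0.408891) = 1.377044
x=0.260000, u=1.377044: f=-0.381662 → u ← 1.377044 + 0.13·(-0.381662) = 1.327428
x=0.390000, u=1.327428: f=-0.374772 → u ← 1.327428 + 0.13·(-0.374772) = 1.278708
x=0.520000, u=1.278708: f=-0.384854 → u ← 1.278708 + 0.13·(-0.384854) = 1.228677
u(0.65) ≈ 1.2287

1.2287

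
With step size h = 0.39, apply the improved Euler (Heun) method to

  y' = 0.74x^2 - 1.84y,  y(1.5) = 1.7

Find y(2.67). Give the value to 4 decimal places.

2.1686

Heun: k1 = f(x_n, y_n); k2 = f(x_n + h, y_n + h·k1); y_{n+1} = y_n + (h/2)·(k1 + k2).
x=1.500000, y=1.700000:
  k1 = f(1.500000, 1.700000) = -1.463000
  k2 = f(1.890000, 1.129430) = 0.565203
  y ← 1.700000 + (0.39/2)·(-1.463000 + 0.565203) = 1.524930
x=1.890000, y=1.524930:
  k1 = f(1.890000, 1.524930) = -0.162516
  k2 = f(2.280000, 1.461548) = 1.157567
  y ← 1.524930 + (0.39/2)·(-0.162516 + 1.157567) = 1.718964
x=2.280000, y=1.718964:
  k1 = f(2.280000, 1.718964) = 0.683921
  k2 = f(2.670000, 1.985694) = 1.621709
  y ← 1.718964 + (0.39/2)·(0.683921 + 1.621709) = 2.168562
y(2.67) ≈ 2.1686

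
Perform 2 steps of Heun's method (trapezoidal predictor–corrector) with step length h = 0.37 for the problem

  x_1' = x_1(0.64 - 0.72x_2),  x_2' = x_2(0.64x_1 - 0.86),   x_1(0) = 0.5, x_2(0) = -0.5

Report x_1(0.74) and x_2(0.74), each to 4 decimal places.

0.9926, -0.3711

Heun on (x_1,x_2): k1 = f(t_n, state_n); k2 = f(t_n + h, state_n + h·k1); state_{n+1} = state_n + (h/2)·(k1 + k2).
0.000000: (0.500000, -0.500000)
  k1 = (0.500000, 0.270000)
  predictor → (0.685000, -0.400100)
  k2 = (0.635729, 0.168682)
  → (0.710110, -0.418844)
0.370000: (0.710110, -0.418844)
  k1 = (0.668616, 0.169854)
  predictor → (0.957498, -0.355998)
  k2 = (0.858223, 0.088003)
  → (0.992575, -0.371140)
(x_1(0.74), x_2(0.74)) ≈ (0.9926, -0.3711)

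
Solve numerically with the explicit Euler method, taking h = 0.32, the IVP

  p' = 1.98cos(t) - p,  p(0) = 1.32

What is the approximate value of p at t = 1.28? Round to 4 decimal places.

Euler: p_{n+1} = p_n + h·f(t_n, p_n).
t=0.000000, p=1.320000: f=0.660000 → p ← 1.320000 + 0.32·0.660000 = 1.531200
t=0.320000, p=1.531200: f=0.348286 → p ← 1.531200 + 0.32·0.348286 = 1.642652
t=0.640000, p=1.642652: f=-0.054502 → p ← 1.642652 + 0.32·(-0.054502) = 1.625211
t=0.960000, p=1.625211: f=-0.489641 → p ← 1.625211 + 0.32·(-0.489641) = 1.468526
p(1.28) ≈ 1.4685

1.4685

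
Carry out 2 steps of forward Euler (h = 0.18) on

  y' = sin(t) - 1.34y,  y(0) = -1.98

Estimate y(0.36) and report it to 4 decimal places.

Euler: y_{n+1} = y_n + h·f(t_n, y_n).
t=0.000000, y=-1.980000: f=2.653200 → y ← -1.980000 + 0.18·2.653200 = -1.502424
t=0.180000, y=-1.502424: f=2.192278 → y ← -1.502424 + 0.18·2.192278 = -1.107814
y(0.36) ≈ -1.1078

-1.1078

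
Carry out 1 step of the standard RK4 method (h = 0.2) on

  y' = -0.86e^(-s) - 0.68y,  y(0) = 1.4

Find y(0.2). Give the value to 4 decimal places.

RK4: k1 = f(s_n, y_n); k2 = f(s_n + h/2, y_n + (h/2)·k1); k3 = f(s_n + h/2, y_n + (h/2)·k2); k4 = f(s_n + h, y_n + h·k3); y_{n+1} = y_n + (h/6)·(k1 + 2k2 + 2k3 + k4).
s=0.000000, y=1.400000:
  k1 = f(0.000000, 1.400000) = -1.812000
  k2 = f(0.100000, 1.218800) = -1.606944
  k3 = f(0.100000, 1.239306) = -1.620888
  k4 = f(0.200000, 1.075822) = -1.435668
  y ← 1.400000 + (0.2/6)·(k1 + 2k2 + 2k3 + k4) = 1.076556
y(0.2) ≈ 1.0766

1.0766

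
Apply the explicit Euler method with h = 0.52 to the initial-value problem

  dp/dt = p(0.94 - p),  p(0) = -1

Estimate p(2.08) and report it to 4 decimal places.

-261.6060

Euler: p_{n+1} = p_n + h·f(t_n, p_n).
t=0.000000, p=-1.000000: f=-1.940000 → p ← -1.000000 + 0.52·(-1.940000) = -2.008800
t=0.520000, p=-2.008800: f=-5.923549 → p ← -2.008800 + 0.52·(-5.923549) = -5.089046
t=1.040000, p=-5.089046: f=-30.682089 → p ← -5.089046 + 0.52·(-30.682089) = -21.043732
t=1.560000, p=-21.043732: f=-462.619768 → p ← -21.043732 + 0.52·(-462.619768) = -261.606012
p(2.08) ≈ -261.6060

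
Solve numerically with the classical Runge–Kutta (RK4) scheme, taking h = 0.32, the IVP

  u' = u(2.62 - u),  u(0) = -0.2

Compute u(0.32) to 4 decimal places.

RK4: k1 = f(t_n, u_n); k2 = f(t_n + h/2, u_n + (h/2)·k1); k3 = f(t_n + h/2, u_n + (h/2)·k2); k4 = f(t_n + h, u_n + h·k3); u_{n+1} = u_n + (h/6)·(k1 + 2k2 + 2k3 + k4).
t=0.000000, u=-0.200000:
  k1 = f(0.000000, -0.200000) = -0.564000
  k2 = f(0.160000, -0.290240) = -0.844668
  k3 = f(0.160000, -0.335147) = -0.990408
  k4 = f(0.320000, -0.516931) = -1.621576
  u ← -0.200000 + (0.32/6)·(k1 + 2k2 + 2k3 + k4) = -0.512306
u(0.32) ≈ -0.5123

-0.5123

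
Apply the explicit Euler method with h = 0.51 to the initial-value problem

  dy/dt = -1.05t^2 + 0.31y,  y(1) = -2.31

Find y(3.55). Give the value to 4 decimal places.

-19.5210

Euler: y_{n+1} = y_n + h·f(t_n, y_n).
t=1.000000, y=-2.310000: f=-1.766100 → y ← -2.310000 + 0.51·(-1.766100) = -3.210711
t=1.510000, y=-3.210711: f=-3.389425 → y ← -3.210711 + 0.51·(-3.389425) = -4.939318
t=2.020000, y=-4.939318: f=-5.815609 → y ← -4.939318 + 0.51·(-5.815609) = -7.905278
t=2.530000, y=-7.905278: f=-9.171581 → y ← -7.905278 + 0.51·(-9.171581) = -12.582785
t=3.040000, y=-12.582785: f=-13.604343 → y ← -12.582785 + 0.51·(-13.604343) = -19.521000
y(3.55) ≈ -19.5210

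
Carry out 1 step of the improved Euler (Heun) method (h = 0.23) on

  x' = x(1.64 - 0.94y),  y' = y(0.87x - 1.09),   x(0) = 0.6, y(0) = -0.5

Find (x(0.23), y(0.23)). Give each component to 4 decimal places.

Heun on (x,y): k1 = f(s_n, state_n); k2 = f(s_n + h, state_n + h·k1); state_{n+1} = state_n + (h/2)·(k1 + k2).
0.000000: (0.600000, -0.500000)
  k1 = (1.266000, 0.284000)
  predictor → (0.891180, -0.434680)
  k2 = (1.825671, 0.136782)
  → (0.955542, -0.451610)
(x(0.23), y(0.23)) ≈ (0.9555, -0.4516)

0.9555, -0.4516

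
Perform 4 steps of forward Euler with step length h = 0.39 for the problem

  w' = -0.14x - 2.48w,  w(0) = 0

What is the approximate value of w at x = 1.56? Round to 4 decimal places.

Euler: w_{n+1} = w_n + h·f(x_n, w_n).
x=0.000000, w=0.000000: f=0.000000 → w ← 0.000000 + 0.39·0.000000 = 0.000000
x=0.390000, w=0.000000: f=-0.054600 → w ← 0.000000 + 0.39·(-0.054600) = -0.021294
x=0.780000, w=-0.021294: f=-0.056391 → w ← -0.021294 + 0.39·(-0.056391) = -0.043286
x=1.170000, w=-0.043286: f=-0.056450 → w ← -0.043286 + 0.39·(-0.056450) = -0.065302
w(1.56) ≈ -0.0653

-0.0653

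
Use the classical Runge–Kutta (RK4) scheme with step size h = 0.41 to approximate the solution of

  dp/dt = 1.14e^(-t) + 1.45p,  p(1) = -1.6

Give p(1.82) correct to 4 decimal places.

RK4: k1 = f(t_n, p_n); k2 = f(t_n + h/2, p_n + (h/2)·k1); k3 = f(t_n + h/2, p_n + (h/2)·k2); k4 = f(t_n + h, p_n + h·k3); p_{n+1} = p_n + (h/6)·(k1 + 2k2 + 2k3 + k4).
t=1.000000, p=-1.600000:
  k1 = f(1.000000, -1.600000) = -1.900617
  k2 = f(1.205000, -1.989627) = -2.543310
  k3 = f(1.205000, -2.121378) = -2.734350
  k4 = f(1.410000, -2.721083) = -3.667248
  p ← -1.600000 + (0.41/6)·(k1 + 2k2 + 2k3 + k4) = -2.701751
t=1.410000, p=-2.701751:
  k1 = f(1.410000, -2.701751) = -3.639215
  k2 = f(1.615000, -3.447790) = -4.772560
  k3 = f(1.615000, -3.680126) = -5.109447
  k4 = f(1.820000, -4.796624) = -6.770396
  p ← -2.701751 + (0.41/6)·(k1 + 2k2 + 2k3 + k4) = -4.763615
p(1.82) ≈ -4.7636

-4.7636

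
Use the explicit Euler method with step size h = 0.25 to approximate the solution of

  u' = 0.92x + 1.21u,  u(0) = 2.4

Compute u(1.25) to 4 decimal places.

Euler: u_{n+1} = u_n + h·f(x_n, u_n).
x=0.000000, u=2.400000: f=2.904000 → u ← 2.400000 + 0.25·2.904000 = 3.126000
x=0.250000, u=3.126000: f=4.012460 → u ← 3.126000 + 0.25·4.012460 = 4.129115
x=0.500000, u=4.129115: f=5.456229 → u ← 4.129115 + 0.25·5.456229 = 5.493172
x=0.750000, u=5.493172: f=7.336738 → u ← 5.493172 + 0.25·7.336738 = 7.327357
x=1.000000, u=7.327357: f=9.786102 → u ← 7.327357 + 0.25·9.786102 = 9.773882
u(1.25) ≈ 9.7739

9.7739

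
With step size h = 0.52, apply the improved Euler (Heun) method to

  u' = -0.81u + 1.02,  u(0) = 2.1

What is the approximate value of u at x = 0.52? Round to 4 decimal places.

Heun: k1 = f(x_n, u_n); k2 = f(x_n + h, u_n + h·k1); u_{n+1} = u_n + (h/2)·(k1 + k2).
x=0.000000, u=2.100000:
  k1 = f(0.000000, 2.100000) = -0.681000
  k2 = f(0.520000, 1.745880) = -0.394163
  u ← 2.100000 + (0.52/2)·(-0.681000 + (-0.394163)) = 1.820458
u(0.52) ≈ 1.8205

1.8205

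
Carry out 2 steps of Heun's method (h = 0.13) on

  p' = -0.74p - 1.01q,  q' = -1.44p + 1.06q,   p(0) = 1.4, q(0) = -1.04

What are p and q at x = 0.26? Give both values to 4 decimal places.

1.5126, -1.9816

Heun on (p,q): k1 = f(x_n, state_n); k2 = f(x_n + h, state_n + h·k1); state_{n+1} = state_n + (h/2)·(k1 + k2).
0.000000: (1.400000, -1.040000)
  k1 = (0.014400, -3.118400)
  predictor → (1.401872, -1.445392)
  k2 = (0.422461, -3.550811)
  → (1.428396, -1.473499)
0.130000: (1.428396, -1.473499)
  k1 = (0.431221, -3.618799)
  predictor → (1.484455, -1.943943)
  k2 = (0.864886, -4.198194)
  → (1.512643, -1.981603)
(p(0.26), q(0.26)) ≈ (1.5126, -1.9816)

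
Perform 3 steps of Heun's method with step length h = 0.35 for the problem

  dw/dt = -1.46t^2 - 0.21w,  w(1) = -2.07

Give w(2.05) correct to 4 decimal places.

-5.1120

Heun: k1 = f(t_n, w_n); k2 = f(t_n + h, w_n + h·k1); w_{n+1} = w_n + (h/2)·(k1 + k2).
t=1.000000, w=-2.070000:
  k1 = f(1.000000, -2.070000) = -1.025300
  k2 = f(1.350000, -2.428855) = -2.150790
  w ← -2.070000 + (0.35/2)·(-1.025300 + (-2.150790)) = -2.625816
t=1.350000, w=-2.625816:
  k1 = f(1.350000, -2.625816) = -2.109429
  k2 = f(1.700000, -3.364116) = -3.512936
  w ← -2.625816 + (0.35/2)·(-2.109429 + (-3.512936)) = -3.609730
t=1.700000, w=-3.609730:
  k1 = f(1.700000, -3.609730) = -3.461357
  k2 = f(2.050000, -4.821204) = -5.123197
  w ← -3.609730 + (0.35/2)·(-3.461357 + (-5.123197)) = -5.112027
w(2.05) ≈ -5.1120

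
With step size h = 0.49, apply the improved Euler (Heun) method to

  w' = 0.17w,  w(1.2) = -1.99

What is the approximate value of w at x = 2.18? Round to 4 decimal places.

-2.3503

Heun: k1 = f(x_n, w_n); k2 = f(x_n + h, w_n + h·k1); w_{n+1} = w_n + (h/2)·(k1 + k2).
x=1.200000, w=-1.990000:
  k1 = f(1.200000, -1.990000) = -0.338300
  k2 = f(1.690000, -2.155767) = -0.366480
  w ← -1.990000 + (0.49/2)·(-0.338300 + (-0.366480)) = -2.162671
x=1.690000, w=-2.162671:
  k1 = f(1.690000, -2.162671) = -0.367654
  k2 = f(2.180000, -2.342822) = -0.398280
  w ← -2.162671 + (0.49/2)·(-0.367654 + (-0.398280)) = -2.350325
w(2.18) ≈ -2.3503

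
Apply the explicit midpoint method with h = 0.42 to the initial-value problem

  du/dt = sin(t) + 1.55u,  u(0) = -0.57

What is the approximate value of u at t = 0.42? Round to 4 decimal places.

Midpoint: k1 = f(t_n, u_n); k2 = f(t_n + h/2, u_n + (h/2)·k1); u_{n+1} = u_n + h·k2.
t=0.000000, u=-0.570000:
  k1 = f(0.000000, -0.570000) = -0.883500
  k2 = f(0.210000, -0.755535) = -0.962619
  u ← -0.570000 + 0.42·(-0.962619) = -0.974300
u(0.42) ≈ -0.9743

-0.9743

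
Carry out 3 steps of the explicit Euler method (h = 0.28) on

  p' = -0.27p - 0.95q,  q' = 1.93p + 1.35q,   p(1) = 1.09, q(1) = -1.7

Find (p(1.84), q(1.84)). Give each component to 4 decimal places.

Euler on (p,q): p_{n+1} = p_n + h·p', q_{n+1} = q_n + h·q'.
1.000000: (1.090000, -1.700000); f=(1.320700, -0.191300) → (1.459796, -1.753564)
1.280000: (1.459796, -1.753564); f=(1.271741, 0.450095) → (1.815883, -1.627537)
1.560000: (1.815883, -1.627537); f=(1.055872, 1.307480) → (2.111528, -1.261443)
(p(1.84), q(1.84)) ≈ (2.1115, -1.2614)

2.1115, -1.2614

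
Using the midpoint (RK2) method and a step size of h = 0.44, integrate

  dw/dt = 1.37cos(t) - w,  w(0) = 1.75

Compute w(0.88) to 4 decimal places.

Midpoint: k1 = f(t_n, w_n); k2 = f(t_n + h/2, w_n + (h/2)·k1); w_{n+1} = w_n + h·k2.
t=0.000000, w=1.750000:
  k1 = f(0.000000, 1.750000) = -0.380000
  k2 = f(0.220000, 1.666400) = -0.329420
  w ← 1.750000 + 0.44·(-0.329420) = 1.605055
t=0.440000, w=1.605055:
  k1 = f(0.440000, 1.605055) = -0.365545
  k2 = f(0.660000, 1.524635) = -0.442346
  w ← 1.605055 + 0.44·(-0.442346) = 1.410423
w(0.88) ≈ 1.4104

1.4104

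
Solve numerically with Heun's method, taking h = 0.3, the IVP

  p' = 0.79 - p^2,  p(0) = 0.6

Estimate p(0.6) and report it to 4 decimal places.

Heun: k1 = f(x_n, p_n); k2 = f(x_n + h, p_n + h·k1); p_{n+1} = p_n + (h/2)·(k1 + k2).
x=0.000000, p=0.600000:
  k1 = f(0.000000, 0.600000) = 0.430000
  k2 = f(0.300000, 0.729000) = 0.258559
  p ← 0.600000 + (0.3/2)·(0.430000 + 0.258559) = 0.703284
x=0.300000, p=0.703284:
  k1 = f(0.300000, 0.703284) = 0.295392
  k2 = f(0.600000, 0.791901) = 0.162892
  p ← 0.703284 + (0.3/2)·(0.295392 + 0.162892) = 0.772026
p(0.6) ≈ 0.7720

0.7720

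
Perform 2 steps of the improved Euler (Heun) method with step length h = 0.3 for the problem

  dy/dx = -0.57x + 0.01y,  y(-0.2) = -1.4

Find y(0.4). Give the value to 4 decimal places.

Heun: k1 = f(x_n, y_n); k2 = f(x_n + h, y_n + h·k1); y_{n+1} = y_n + (h/2)·(k1 + k2).
x=-0.200000, y=-1.400000:
  k1 = f(-0.200000, -1.400000) = 0.100000
  k2 = f(0.100000, -1.370000) = -0.070700
  y ← -1.400000 + (0.3/2)·(0.100000 + (-0.070700)) = -1.395605
x=0.100000, y=-1.395605:
  k1 = f(0.100000, -1.395605) = -0.070956
  k2 = f(0.400000, -1.416892) = -0.242169
  y ← -1.395605 + (0.3/2)·(-0.070956 + (-0.242169)) = -1.442574
y(0.4) ≈ -1.4426

-1.4426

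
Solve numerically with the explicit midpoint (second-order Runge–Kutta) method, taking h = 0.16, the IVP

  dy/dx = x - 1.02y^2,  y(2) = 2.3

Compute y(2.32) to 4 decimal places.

1.7790

Midpoint: k1 = f(x_n, y_n); k2 = f(x_n + h/2, y_n + (h/2)·k1); y_{n+1} = y_n + h·k2.
x=2.000000, y=2.300000:
  k1 = f(2.000000, 2.300000) = -3.395800
  k2 = f(2.080000, 2.028336) = -2.116430
  y ← 2.300000 + 0.16·(-2.116430) = 1.961371
x=2.160000, y=1.961371:
  k1 = f(2.160000, 1.961371) = -1.763917
  k2 = f(2.240000, 1.820258) = -1.139606
  y ← 1.961371 + 0.16·(-1.139606) = 1.779034
y(2.32) ≈ 1.7790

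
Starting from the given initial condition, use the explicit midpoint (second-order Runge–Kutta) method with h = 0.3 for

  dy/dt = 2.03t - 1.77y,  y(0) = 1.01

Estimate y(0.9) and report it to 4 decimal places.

0.7605

Midpoint: k1 = f(t_n, y_n); k2 = f(t_n + h/2, y_n + (h/2)·k1); y_{n+1} = y_n + h·k2.
t=0.000000, y=1.010000:
  k1 = f(0.000000, 1.010000) = -1.787700
  k2 = f(0.150000, 0.741845) = -1.008566
  y ← 1.010000 + 0.3·(-1.008566) = 0.707430
t=0.300000, y=0.707430:
  k1 = f(0.300000, 0.707430) = -0.643152
  k2 = f(0.450000, 0.610958) = -0.167895
  y ← 0.707430 + 0.3·(-0.167895) = 0.657062
t=0.600000, y=0.657062:
  k1 = f(0.600000, 0.657062) = 0.055001
  k2 = f(0.750000, 0.665312) = 0.344898
  y ← 0.657062 + 0.3·0.344898 = 0.760531
y(0.9) ≈ 0.7605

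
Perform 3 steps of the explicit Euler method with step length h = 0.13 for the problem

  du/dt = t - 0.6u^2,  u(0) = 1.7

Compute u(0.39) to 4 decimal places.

Euler: u_{n+1} = u_n + h·f(t_n, u_n).
t=0.000000, u=1.700000: f=-1.734000 → u ← 1.700000 + 0.13·(-1.734000) = 1.474580
t=0.130000, u=1.474580: f=-1.174632 → u ← 1.474580 + 0.13·(-1.174632) = 1.321878
t=0.260000, u=1.321878: f=-0.788417 → u ← 1.321878 + 0.13·(-0.788417) = 1.219384
u(0.39) ≈ 1.2194

1.2194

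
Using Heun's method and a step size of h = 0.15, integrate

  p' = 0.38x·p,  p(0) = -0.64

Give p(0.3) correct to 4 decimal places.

Heun: k1 = f(x_n, p_n); k2 = f(x_n + h, p_n + h·k1); p_{n+1} = p_n + (h/2)·(k1 + k2).
x=0.000000, p=-0.640000:
  k1 = f(0.000000, -0.640000) = 0.000000
  k2 = f(0.150000, -0.640000) = -0.036480
  p ← -0.640000 + (0.15/2)·(0.000000 + (-0.036480)) = -0.642736
x=0.150000, p=-0.642736:
  k1 = f(0.150000, -0.642736) = -0.036636
  k2 = f(0.300000, -0.648231) = -0.073898
  p ← -0.642736 + (0.15/2)·(-0.036636 + (-0.073898)) = -0.651026
p(0.3) ≈ -0.6510

-0.6510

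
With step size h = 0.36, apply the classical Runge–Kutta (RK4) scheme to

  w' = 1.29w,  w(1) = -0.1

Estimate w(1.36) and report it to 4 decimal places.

RK4: k1 = f(s_n, w_n); k2 = f(s_n + h/2, w_n + (h/2)·k1); k3 = f(s_n + h/2, w_n + (h/2)·k2); k4 = f(s_n + h, w_n + h·k3); w_{n+1} = w_n + (h/6)·(k1 + 2k2 + 2k3 + k4).
s=1.000000, w=-0.100000:
  k1 = f(1.000000, -0.100000) = -0.129000
  k2 = f(1.180000, -0.123220) = -0.158954
  k3 = f(1.180000, -0.128612) = -0.165909
  k4 = f(1.360000, -0.159727) = -0.206048
  w ← -0.100000 + (0.36/6)·(k1 + 2k2 + 2k3 + k4) = -0.159086
w(1.36) ≈ -0.1591

-0.1591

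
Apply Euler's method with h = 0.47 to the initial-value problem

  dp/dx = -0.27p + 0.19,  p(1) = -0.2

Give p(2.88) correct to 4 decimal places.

Euler: p_{n+1} = p_n + h·f(x_n, p_n).
x=1.000000, p=-0.200000: f=0.244000 → p ← -0.200000 + 0.47·0.244000 = -0.085320
x=1.470000, p=-0.085320: f=0.213036 → p ← -0.085320 + 0.47·0.213036 = 0.014807
x=1.940000, p=0.014807: f=0.186002 → p ← 0.014807 + 0.47·0.186002 = 0.102228
x=2.410000, p=0.102228: f=0.162398 → p ← 0.102228 + 0.47·0.162398 = 0.178555
p(2.88) ≈ 0.1786

0.1786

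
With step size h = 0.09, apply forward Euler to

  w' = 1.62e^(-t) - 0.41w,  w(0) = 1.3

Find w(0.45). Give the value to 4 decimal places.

Euler: w_{n+1} = w_n + h·f(t_n, w_n).
t=0.000000, w=1.300000: f=1.087000 → w ← 1.300000 + 0.09·1.087000 = 1.397830
t=0.090000, w=1.397830: f=0.907458 → w ← 1.397830 + 0.09·0.907458 = 1.479501
t=0.180000, w=1.479501: f=0.746542 → w ← 1.479501 + 0.09·0.746542 = 1.546690
t=0.270000, w=1.546690: f=0.602532 → w ← 1.546690 + 0.09·0.602532 = 1.600918
t=0.360000, w=1.600918: f=0.473859 → w ← 1.600918 + 0.09·0.473859 = 1.643565
w(0.45) ≈ 1.6436

1.6436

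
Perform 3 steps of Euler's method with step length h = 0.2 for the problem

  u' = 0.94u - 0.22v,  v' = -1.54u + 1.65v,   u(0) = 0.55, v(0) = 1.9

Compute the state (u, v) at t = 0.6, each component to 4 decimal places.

0.5507, 3.7604

Euler on (u,v): u_{n+1} = u_n + h·u', v_{n+1} = v_n + h·v'.
0.000000: (0.550000, 1.900000); f=(0.099000, 2.288000) → (0.569800, 2.357600)
0.200000: (0.569800, 2.357600); f=(0.016940, 3.012548) → (0.573188, 2.960110)
0.400000: (0.573188, 2.960110); f=(-0.112427, 4.001471) → (0.550703, 3.760404)
(u(0.6), v(0.6)) ≈ (0.5507, 3.7604)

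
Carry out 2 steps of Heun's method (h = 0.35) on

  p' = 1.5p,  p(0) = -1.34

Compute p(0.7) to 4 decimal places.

-3.7050

Heun: k1 = f(s_n, p_n); k2 = f(s_n + h, p_n + h·k1); p_{n+1} = p_n + (h/2)·(k1 + k2).
s=0.000000, p=-1.340000:
  k1 = f(0.000000, -1.340000) = -2.010000
  k2 = f(0.350000, -2.043500) = -3.065250
  p ← -1.340000 + (0.35/2)·(-2.010000 + (-3.065250)) = -2.228169
s=0.350000, p=-2.228169:
  k1 = f(0.350000, -2.228169) = -3.342253
  k2 = f(0.700000, -3.397957) = -5.096936
  p ← -2.228169 + (0.35/2)·(-3.342253 + (-5.096936)) = -3.705027
p(0.7) ≈ -3.7050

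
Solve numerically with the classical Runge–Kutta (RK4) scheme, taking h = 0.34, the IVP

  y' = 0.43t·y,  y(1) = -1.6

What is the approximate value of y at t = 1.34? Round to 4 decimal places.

RK4: k1 = f(t_n, y_n); k2 = f(t_n + h/2, y_n + (h/2)·k1); k3 = f(t_n + h/2, y_n + (h/2)·k2); k4 = f(t_n + h, y_n + h·k3); y_{n+1} = y_n + (h/6)·(k1 + 2k2 + 2k3 + k4).
t=1.000000, y=-1.600000:
  k1 = f(1.000000, -1.600000) = -0.688000
  k2 = f(1.170000, -1.716960) = -0.863803
  k3 = f(1.170000, -1.746846) = -0.878838
  k4 = f(1.340000, -1.898805) = -1.094091
  y ← -1.600000 + (0.34/6)·(k1 + 2k2 + 2k3 + k4) = -1.898484
y(1.34) ≈ -1.8985

-1.8985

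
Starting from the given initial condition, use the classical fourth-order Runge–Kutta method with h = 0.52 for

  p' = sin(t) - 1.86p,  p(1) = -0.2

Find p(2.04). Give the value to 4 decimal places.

RK4: k1 = f(t_n, p_n); k2 = f(t_n + h/2, p_n + (h/2)·k1); k3 = f(t_n + h/2, p_n + (h/2)·k2); k4 = f(t_n + h, p_n + h·k3); p_{n+1} = p_n + (h/6)·(k1 + 2k2 + 2k3 + k4).
t=1.000000, p=-0.200000:
  k1 = f(1.000000, -0.200000) = 1.213471
  k2 = f(1.260000, 0.115502) = 0.737256
  k3 = f(1.260000, -0.008313) = 0.967553
  k4 = f(1.520000, 0.303128) = 0.434892
  p ← -0.200000 + (0.52/6)·(k1 + 2k2 + 2k3 + k4) = 0.238358
t=1.520000, p=0.238358:
  k1 = f(1.520000, 0.238358) = 0.555363
  k2 = f(1.780000, 0.382753) = 0.266276
  k3 = f(1.780000, 0.307590) = 0.406079
  k4 = f(2.040000, 0.449519) = 0.055823
  p ← 0.238358 + (0.52/6)·(k1 + 2k2 + 2k3 + k4) = 0.407869
p(2.04) ≈ 0.4079

0.4079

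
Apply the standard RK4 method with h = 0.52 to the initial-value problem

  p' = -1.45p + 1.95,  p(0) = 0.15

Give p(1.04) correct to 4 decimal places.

RK4: k1 = f(x_n, p_n); k2 = f(x_n + h/2, p_n + (h/2)·k1); k3 = f(x_n + h/2, p_n + (h/2)·k2); k4 = f(x_n + h, p_n + h·k3); p_{n+1} = p_n + (h/6)·(k1 + 2k2 + 2k3 + k4).
x=0.000000, p=0.150000:
  k1 = f(0.000000, 0.150000) = 1.732500
  k2 = f(0.260000, 0.600450) = 1.079347
  k3 = f(0.260000, 0.430630) = 1.325586
  k4 = f(0.520000, 0.839305) = 0.733008
  p ← 0.150000 + (0.52/6)·(k1 + 2k2 + 2k3 + k4) = 0.780533
x=0.520000, p=0.780533:
  k1 = f(0.520000, 0.780533) = 0.818228
  k2 = f(0.780000, 0.993272) = 0.509756
  k3 = f(0.780000, 0.913069) = 0.626050
  k4 = f(1.040000, 1.106078) = 0.346186
  p ← 0.780533 + (0.52/6)·(k1 + 2k2 + 2k3 + k4) = 1.078321
p(1.04) ≈ 1.0783

1.0783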